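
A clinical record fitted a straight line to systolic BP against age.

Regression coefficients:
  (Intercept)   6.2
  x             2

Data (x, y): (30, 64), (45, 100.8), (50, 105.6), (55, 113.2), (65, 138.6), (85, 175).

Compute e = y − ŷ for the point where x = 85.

ŷ = 6.2 + 2·85 = 176.2
e = 175 − 176.2 = -1.2

e = -1.2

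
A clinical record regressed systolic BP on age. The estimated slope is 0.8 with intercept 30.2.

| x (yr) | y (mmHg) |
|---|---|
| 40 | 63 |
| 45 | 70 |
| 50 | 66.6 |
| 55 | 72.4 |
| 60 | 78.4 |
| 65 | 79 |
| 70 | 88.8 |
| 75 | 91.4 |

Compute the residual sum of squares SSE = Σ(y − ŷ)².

x=40: ŷ = 30.2 + 0.8·40 = 62.2; e = 63 − 62.2 = 0.8
x=45: ŷ = 30.2 + 0.8·45 = 66.2; e = 70 − 66.2 = 3.8
x=50: ŷ = 30.2 + 0.8·50 = 70.2; e = 66.6 − 70.2 = -3.6
x=55: ŷ = 30.2 + 0.8·55 = 74.2; e = 72.4 − 74.2 = -1.8
x=60: ŷ = 30.2 + 0.8·60 = 78.2; e = 78.4 − 78.2 = 0.2
x=65: ŷ = 30.2 + 0.8·65 = 82.2; e = 79 − 82.2 = -3.2
x=70: ŷ = 30.2 + 0.8·70 = 86.2; e = 88.8 − 86.2 = 2.6
x=75: ŷ = 30.2 + 0.8·75 = 90.2; e = 91.4 − 90.2 = 1.2
SSE = 0.64 + 14.44 + 12.96 + 3.24 + 0.04 + 10.24 + 6.76 + 1.44 = 49.76

SSE = 49.76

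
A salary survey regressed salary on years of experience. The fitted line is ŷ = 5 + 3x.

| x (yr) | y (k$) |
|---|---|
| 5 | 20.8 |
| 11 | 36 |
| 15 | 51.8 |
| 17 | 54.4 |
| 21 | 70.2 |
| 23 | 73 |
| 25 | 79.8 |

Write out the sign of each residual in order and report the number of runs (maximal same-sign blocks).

6 runs

x=5: ŷ = 5 + 3·5 = 20; r = 20.8 − 20 = 0.8
x=11: ŷ = 5 + 3·11 = 38; r = 36 − 38 = -2
x=15: ŷ = 5 + 3·15 = 50; r = 51.8 − 50 = 1.8
x=17: ŷ = 5 + 3·17 = 56; r = 54.4 − 56 = -1.6
x=21: ŷ = 5 + 3·21 = 68; r = 70.2 − 68 = 2.2
x=23: ŷ = 5 + 3·23 = 74; r = 73 − 74 = -1
x=25: ŷ = 5 + 3·25 = 80; r = 79.8 − 80 = -0.2
Signs: + − + − + − −
Runs: +×1, −×1, +×1, −×1, +×1, −×2 → 6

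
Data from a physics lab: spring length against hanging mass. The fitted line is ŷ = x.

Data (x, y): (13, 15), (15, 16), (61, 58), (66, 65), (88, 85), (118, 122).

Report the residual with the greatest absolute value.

e = 4

x=13: ŷ = 13 = 13; e = 15 − 13 = 2
x=15: ŷ = 15 = 15; e = 16 − 15 = 1
x=61: ŷ = 61 = 61; e = 58 − 61 = -3
x=66: ŷ = 66 = 66; e = 65 − 66 = -1
x=88: ŷ = 88 = 88; e = 85 − 88 = -3
x=118: ŷ = 118 = 118; e = 122 − 118 = 4
Largest |e| is 4 at x = 118, residual 4.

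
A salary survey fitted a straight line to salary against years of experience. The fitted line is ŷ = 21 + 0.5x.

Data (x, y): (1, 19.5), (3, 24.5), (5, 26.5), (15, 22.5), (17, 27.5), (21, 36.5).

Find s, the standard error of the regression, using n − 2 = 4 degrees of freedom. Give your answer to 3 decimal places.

x=1: ŷ = 21 + 0.5·1 = 21.5; r = 19.5 − 21.5 = -2
x=3: ŷ = 21 + 0.5·3 = 22.5; r = 24.5 − 22.5 = 2
x=5: ŷ = 21 + 0.5·5 = 23.5; r = 26.5 − 23.5 = 3
x=15: ŷ = 21 + 0.5·15 = 28.5; r = 22.5 − 28.5 = -6
x=17: ŷ = 21 + 0.5·17 = 29.5; r = 27.5 − 29.5 = -2
x=21: ŷ = 21 + 0.5·21 = 31.5; r = 36.5 − 31.5 = 5
SSE = 4 + 4 + 9 + 36 + 4 + 25 = 82
s = √(82/4) = √20.5 ≈ 4.528

s = 4.528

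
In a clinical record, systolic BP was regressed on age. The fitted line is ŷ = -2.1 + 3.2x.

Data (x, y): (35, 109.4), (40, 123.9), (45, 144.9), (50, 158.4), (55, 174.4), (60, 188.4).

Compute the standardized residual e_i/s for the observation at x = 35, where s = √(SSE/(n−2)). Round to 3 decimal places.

x=35: ŷ = -2.1 + 3.2·35 = 109.9; e = 109.4 − 109.9 = -0.5
x=40: ŷ = -2.1 + 3.2·40 = 125.9; e = 123.9 − 125.9 = -2
x=45: ŷ = -2.1 + 3.2·45 = 141.9; e = 144.9 − 141.9 = 3
x=50: ŷ = -2.1 + 3.2·50 = 157.9; e = 158.4 − 157.9 = 0.5
x=55: ŷ = -2.1 + 3.2·55 = 173.9; e = 174.4 − 173.9 = 0.5
x=60: ŷ = -2.1 + 3.2·60 = 189.9; e = 188.4 − 189.9 = -1.5
SSE = 0.25 + 4 + 9 + 0.25 + 0.25 + 2.25 = 16
s = √(16/4) = 2
e/s = -0.5 / 2 = -0.250

-0.250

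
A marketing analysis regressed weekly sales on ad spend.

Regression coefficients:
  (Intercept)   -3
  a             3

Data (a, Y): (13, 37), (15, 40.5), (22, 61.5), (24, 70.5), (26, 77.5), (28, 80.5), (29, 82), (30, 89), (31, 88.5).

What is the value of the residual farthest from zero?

a=13: ŷ = -3 + 3·13 = 36; r = 37 − 36 = 1
a=15: ŷ = -3 + 3·15 = 42; r = 40.5 − 42 = -1.5
a=22: ŷ = -3 + 3·22 = 63; r = 61.5 − 63 = -1.5
a=24: ŷ = -3 + 3·24 = 69; r = 70.5 − 69 = 1.5
a=26: ŷ = -3 + 3·26 = 75; r = 77.5 − 75 = 2.5
a=28: ŷ = -3 + 3·28 = 81; r = 80.5 − 81 = -0.5
a=29: ŷ = -3 + 3·29 = 84; r = 82 − 84 = -2
a=30: ŷ = -3 + 3·30 = 87; r = 89 − 87 = 2
a=31: ŷ = -3 + 3·31 = 90; r = 88.5 − 90 = -1.5
Largest |r| is 2.5 at a = 26, residual 2.5.

r = 2.5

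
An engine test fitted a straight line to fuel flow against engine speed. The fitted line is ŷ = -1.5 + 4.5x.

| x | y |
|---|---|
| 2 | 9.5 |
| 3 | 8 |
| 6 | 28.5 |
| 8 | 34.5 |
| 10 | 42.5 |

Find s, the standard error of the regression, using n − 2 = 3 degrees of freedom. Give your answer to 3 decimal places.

x=2: ŷ = -1.5 + 4.5·2 = 7.5; e = 9.5 − 7.5 = 2
x=3: ŷ = -1.5 + 4.5·3 = 12; e = 8 − 12 = -4
x=6: ŷ = -1.5 + 4.5·6 = 25.5; e = 28.5 − 25.5 = 3
x=8: ŷ = -1.5 + 4.5·8 = 34.5; e = 34.5 − 34.5 = 0
x=10: ŷ = -1.5 + 4.5·10 = 43.5; e = 42.5 − 43.5 = -1
SSE = 4 + 16 + 9 + 0 + 1 = 30
s = √(30/3) = √10 ≈ 3.162

s = 3.162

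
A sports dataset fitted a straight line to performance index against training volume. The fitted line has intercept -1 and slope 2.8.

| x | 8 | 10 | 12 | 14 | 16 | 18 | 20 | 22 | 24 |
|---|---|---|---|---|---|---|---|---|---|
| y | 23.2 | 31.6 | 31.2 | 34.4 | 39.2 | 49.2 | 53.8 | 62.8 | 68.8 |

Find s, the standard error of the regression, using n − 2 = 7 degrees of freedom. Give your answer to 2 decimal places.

s = 3.27

x=8: ŷ = -1 + 2.8·8 = 21.4; e = 23.2 − 21.4 = 1.8
x=10: ŷ = -1 + 2.8·10 = 27; e = 31.6 − 27 = 4.6
x=12: ŷ = -1 + 2.8·12 = 32.6; e = 31.2 − 32.6 = -1.4
x=14: ŷ = -1 + 2.8·14 = 38.2; e = 34.4 − 38.2 = -3.8
x=16: ŷ = -1 + 2.8·16 = 43.8; e = 39.2 − 43.8 = -4.6
x=18: ŷ = -1 + 2.8·18 = 49.4; e = 49.2 − 49.4 = -0.2
x=20: ŷ = -1 + 2.8·20 = 55; e = 53.8 − 55 = -1.2
x=22: ŷ = -1 + 2.8·22 = 60.6; e = 62.8 − 60.6 = 2.2
x=24: ŷ = -1 + 2.8·24 = 66.2; e = 68.8 − 66.2 = 2.6
SSE = 3.24 + 21.16 + 1.96 + 14.44 + 21.16 + 0.04 + 1.44 + 4.84 + 6.76 = 75.04
s = √(75.04/7) = √10.72 ≈ 3.27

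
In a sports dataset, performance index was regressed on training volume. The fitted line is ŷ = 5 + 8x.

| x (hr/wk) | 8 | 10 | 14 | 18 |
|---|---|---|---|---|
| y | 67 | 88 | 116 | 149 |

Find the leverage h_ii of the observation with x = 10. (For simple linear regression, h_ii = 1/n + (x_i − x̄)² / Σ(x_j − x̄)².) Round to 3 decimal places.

h = 0.356

x̄ = (8 + 10 + 14 + 18)/4 = 12.5
Σ(x − x̄)² = 20.25 + 6.25 + 2.25 + 30.25 = 59
h = 1/4 + (-2.5)²/59 = 0.25 + 0.105932 = 0.356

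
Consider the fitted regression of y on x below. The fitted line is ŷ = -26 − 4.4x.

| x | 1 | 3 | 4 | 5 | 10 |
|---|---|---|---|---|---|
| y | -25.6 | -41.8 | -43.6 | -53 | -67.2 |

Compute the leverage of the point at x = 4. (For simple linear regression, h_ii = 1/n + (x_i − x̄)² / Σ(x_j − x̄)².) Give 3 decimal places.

h = 0.208

x̄ = (1 + 3 + 4 + 5 + 10)/5 = 4.6
Σ(x − x̄)² = 12.96 + 2.56 + 0.36 + 0.16 + 29.16 = 45.2
h = 1/5 + (-0.6)²/45.2 = 0.2 + 0.0079646 = 0.208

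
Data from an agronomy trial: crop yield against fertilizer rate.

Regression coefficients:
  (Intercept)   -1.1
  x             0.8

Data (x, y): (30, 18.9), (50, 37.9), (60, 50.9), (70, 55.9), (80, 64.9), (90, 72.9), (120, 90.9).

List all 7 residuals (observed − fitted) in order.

x=30: ŷ = -1.1 + 0.8·30 = 22.9; r = 18.9 − 22.9 = -4
x=50: ŷ = -1.1 + 0.8·50 = 38.9; r = 37.9 − 38.9 = -1
x=60: ŷ = -1.1 + 0.8·60 = 46.9; r = 50.9 − 46.9 = 4
x=70: ŷ = -1.1 + 0.8·70 = 54.9; r = 55.9 − 54.9 = 1
x=80: ŷ = -1.1 + 0.8·80 = 62.9; r = 64.9 − 62.9 = 2
x=90: ŷ = -1.1 + 0.8·90 = 70.9; r = 72.9 − 70.9 = 2
x=120: ŷ = -1.1 + 0.8·120 = 94.9; r = 90.9 − 94.9 = -4

-4, -1, 4, 1, 2, 2, -4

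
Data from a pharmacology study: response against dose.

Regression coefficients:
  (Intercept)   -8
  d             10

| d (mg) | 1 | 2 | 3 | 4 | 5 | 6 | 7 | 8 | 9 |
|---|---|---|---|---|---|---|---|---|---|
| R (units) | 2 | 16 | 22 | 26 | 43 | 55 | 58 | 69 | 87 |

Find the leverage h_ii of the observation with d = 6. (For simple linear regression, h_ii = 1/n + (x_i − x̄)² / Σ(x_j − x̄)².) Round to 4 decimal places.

h = 0.1278

d̄ = (1 + 2 + 3 + 4 + 5 + 6 + 7 + 8 + 9)/9 = 5
Σ(d − d̄)² = 16 + 9 + 4 + 1 + 0 + 1 + 4 + 9 + 16 = 60
h = 1/9 + (1)²/60 = 0.111111 + 0.0166667 = 0.1278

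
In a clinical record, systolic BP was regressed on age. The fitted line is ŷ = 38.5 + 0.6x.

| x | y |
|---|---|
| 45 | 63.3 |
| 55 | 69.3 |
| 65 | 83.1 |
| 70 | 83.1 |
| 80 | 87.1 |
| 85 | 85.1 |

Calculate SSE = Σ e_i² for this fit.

x=45: ŷ = 38.5 + 0.6·45 = 65.5; e = 63.3 − 65.5 = -2.2
x=55: ŷ = 38.5 + 0.6·55 = 71.5; e = 69.3 − 71.5 = -2.2
x=65: ŷ = 38.5 + 0.6·65 = 77.5; e = 83.1 − 77.5 = 5.6
x=70: ŷ = 38.5 + 0.6·70 = 80.5; e = 83.1 − 80.5 = 2.6
x=80: ŷ = 38.5 + 0.6·80 = 86.5; e = 87.1 − 86.5 = 0.6
x=85: ŷ = 38.5 + 0.6·85 = 89.5; e = 85.1 − 89.5 = -4.4
SSE = 4.84 + 4.84 + 31.36 + 6.76 + 0.36 + 19.36 = 67.52

SSE = 67.52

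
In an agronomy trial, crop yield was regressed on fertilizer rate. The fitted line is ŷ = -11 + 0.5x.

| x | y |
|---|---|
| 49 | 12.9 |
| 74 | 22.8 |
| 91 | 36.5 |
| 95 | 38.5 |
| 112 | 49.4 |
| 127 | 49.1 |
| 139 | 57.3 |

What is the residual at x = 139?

r = -1.2

ŷ = -11 + 0.5·139 = 58.5
r = 57.3 − 58.5 = -1.2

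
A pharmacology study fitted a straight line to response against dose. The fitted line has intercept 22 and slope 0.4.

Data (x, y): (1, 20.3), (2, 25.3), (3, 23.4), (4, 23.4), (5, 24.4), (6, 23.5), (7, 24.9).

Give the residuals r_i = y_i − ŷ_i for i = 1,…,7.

x=1: ŷ = 22 + 0.4·1 = 22.4; r = 20.3 − 22.4 = -2.1
x=2: ŷ = 22 + 0.4·2 = 22.8; r = 25.3 − 22.8 = 2.5
x=3: ŷ = 22 + 0.4·3 = 23.2; r = 23.4 − 23.2 = 0.2
x=4: ŷ = 22 + 0.4·4 = 23.6; r = 23.4 − 23.6 = -0.2
x=5: ŷ = 22 + 0.4·5 = 24; r = 24.4 − 24 = 0.4
x=6: ŷ = 22 + 0.4·6 = 24.4; r = 23.5 − 24.4 = -0.9
x=7: ŷ = 22 + 0.4·7 = 24.8; r = 24.9 − 24.8 = 0.1

-2.1, 2.5, 0.2, -0.2, 0.4, -0.9, 0.1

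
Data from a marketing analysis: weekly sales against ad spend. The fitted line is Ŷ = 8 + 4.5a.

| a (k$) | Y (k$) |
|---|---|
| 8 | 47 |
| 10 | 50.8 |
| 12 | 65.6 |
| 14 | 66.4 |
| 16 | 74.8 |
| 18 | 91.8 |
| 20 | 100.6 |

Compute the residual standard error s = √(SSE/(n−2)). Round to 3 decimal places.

a=8: Ŷ = 8 + 4.5·8 = 44; e = 47 − 44 = 3
a=10: Ŷ = 8 + 4.5·10 = 53; e = 50.8 − 53 = -2.2
a=12: Ŷ = 8 + 4.5·12 = 62; e = 65.6 − 62 = 3.6
a=14: Ŷ = 8 + 4.5·14 = 71; e = 66.4 − 71 = -4.6
a=16: Ŷ = 8 + 4.5·16 = 80; e = 74.8 − 80 = -5.2
a=18: Ŷ = 8 + 4.5·18 = 89; e = 91.8 − 89 = 2.8
a=20: Ŷ = 8 + 4.5·20 = 98; e = 100.6 − 98 = 2.6
SSE = 9 + 4.84 + 12.96 + 21.16 + 27.04 + 7.84 + 6.76 = 89.6
s = √(89.6/5) = √17.92 ≈ 4.233

s = 4.233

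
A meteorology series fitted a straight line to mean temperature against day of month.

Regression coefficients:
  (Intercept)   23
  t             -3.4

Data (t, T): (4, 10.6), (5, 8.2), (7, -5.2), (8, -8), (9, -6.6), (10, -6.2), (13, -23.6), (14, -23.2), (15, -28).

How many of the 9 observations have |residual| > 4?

t=4: T̂ = 23 − 3.4·4 = 9.4; r = 10.6 − 9.4 = 1.2
t=5: T̂ = 23 − 3.4·5 = 6; r = 8.2 − 6 = 2.2
t=7: T̂ = 23 − 3.4·7 = -0.8; r = -5.2 − (-0.8) = -4.4
t=8: T̂ = 23 − 3.4·8 = -4.2; r = -8 − (-4.2) = -3.8
t=9: T̂ = 23 − 3.4·9 = -7.6; r = -6.6 − (-7.6) = 1
t=10: T̂ = 23 − 3.4·10 = -11; r = -6.2 − (-11) = 4.8
t=13: T̂ = 23 − 3.4·13 = -21.2; r = -23.6 − (-21.2) = -2.4
t=14: T̂ = 23 − 3.4·14 = -24.6; r = -23.2 − (-24.6) = 1.4
t=15: T̂ = 23 − 3.4·15 = -28; r = -28 − (-28) = 0
|r| > 4: t=7 (|r|=4.4), t=10 (|r|=4.8) → 2

2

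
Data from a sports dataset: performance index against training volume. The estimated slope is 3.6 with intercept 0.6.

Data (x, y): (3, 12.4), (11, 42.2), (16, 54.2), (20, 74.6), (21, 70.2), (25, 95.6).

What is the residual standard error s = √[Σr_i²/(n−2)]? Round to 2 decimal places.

x=3: ŷ = 0.6 + 3.6·3 = 11.4; r = 12.4 − 11.4 = 1
x=11: ŷ = 0.6 + 3.6·11 = 40.2; r = 42.2 − 40.2 = 2
x=16: ŷ = 0.6 + 3.6·16 = 58.2; r = 54.2 − 58.2 = -4
x=20: ŷ = 0.6 + 3.6·20 = 72.6; r = 74.6 − 72.6 = 2
x=21: ŷ = 0.6 + 3.6·21 = 76.2; r = 70.2 − 76.2 = -6
x=25: ŷ = 0.6 + 3.6·25 = 90.6; r = 95.6 − 90.6 = 5
SSE = 1 + 4 + 16 + 4 + 36 + 25 = 86
s = √(86/4) = √21.5 ≈ 4.64

s = 4.64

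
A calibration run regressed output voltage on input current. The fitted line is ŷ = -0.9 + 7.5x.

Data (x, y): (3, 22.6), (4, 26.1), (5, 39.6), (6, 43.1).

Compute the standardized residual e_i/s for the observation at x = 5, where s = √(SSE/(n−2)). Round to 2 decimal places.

0.95

x=3: ŷ = -0.9 + 7.5·3 = 21.6; e = 22.6 − 21.6 = 1
x=4: ŷ = -0.9 + 7.5·4 = 29.1; e = 26.1 − 29.1 = -3
x=5: ŷ = -0.9 + 7.5·5 = 36.6; e = 39.6 − 36.6 = 3
x=6: ŷ = -0.9 + 7.5·6 = 44.1; e = 43.1 − 44.1 = -1
SSE = 1 + 9 + 9 + 1 = 20
s = √(20/2) = 3.16228
e/s = 3 / 3.16228 = 0.95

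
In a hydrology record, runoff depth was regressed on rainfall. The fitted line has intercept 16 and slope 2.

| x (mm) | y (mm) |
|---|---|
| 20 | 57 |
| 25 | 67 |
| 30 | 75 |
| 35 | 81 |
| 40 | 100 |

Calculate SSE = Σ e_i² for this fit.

SSE = 44

x=20: ŷ = 16 + 2·20 = 56; e = 57 − 56 = 1
x=25: ŷ = 16 + 2·25 = 66; e = 67 − 66 = 1
x=30: ŷ = 16 + 2·30 = 76; e = 75 − 76 = -1
x=35: ŷ = 16 + 2·35 = 86; e = 81 − 86 = -5
x=40: ŷ = 16 + 2·40 = 96; e = 100 − 96 = 4
SSE = 1 + 1 + 1 + 25 + 16 = 44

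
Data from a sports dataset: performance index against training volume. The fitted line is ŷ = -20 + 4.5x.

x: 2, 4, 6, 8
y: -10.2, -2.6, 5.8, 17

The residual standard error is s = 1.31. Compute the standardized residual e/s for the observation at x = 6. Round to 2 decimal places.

-0.92

ŷ = -20 + 4.5·6 = 7
e = 5.8 − 7 = -1.2
e/s = -1.2 / 1.31 = -0.92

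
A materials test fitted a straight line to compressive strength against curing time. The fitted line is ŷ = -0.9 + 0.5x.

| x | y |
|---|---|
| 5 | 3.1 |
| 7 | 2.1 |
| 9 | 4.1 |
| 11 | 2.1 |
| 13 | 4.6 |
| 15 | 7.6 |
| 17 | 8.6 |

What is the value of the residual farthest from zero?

e = -2.5

x=5: ŷ = -0.9 + 0.5·5 = 1.6; e = 3.1 − 1.6 = 1.5
x=7: ŷ = -0.9 + 0.5·7 = 2.6; e = 2.1 − 2.6 = -0.5
x=9: ŷ = -0.9 + 0.5·9 = 3.6; e = 4.1 − 3.6 = 0.5
x=11: ŷ = -0.9 + 0.5·11 = 4.6; e = 2.1 − 4.6 = -2.5
x=13: ŷ = -0.9 + 0.5·13 = 5.6; e = 4.6 − 5.6 = -1
x=15: ŷ = -0.9 + 0.5·15 = 6.6; e = 7.6 − 6.6 = 1
x=17: ŷ = -0.9 + 0.5·17 = 7.6; e = 8.6 − 7.6 = 1
Largest |e| is 2.5 at x = 11, residual -2.5.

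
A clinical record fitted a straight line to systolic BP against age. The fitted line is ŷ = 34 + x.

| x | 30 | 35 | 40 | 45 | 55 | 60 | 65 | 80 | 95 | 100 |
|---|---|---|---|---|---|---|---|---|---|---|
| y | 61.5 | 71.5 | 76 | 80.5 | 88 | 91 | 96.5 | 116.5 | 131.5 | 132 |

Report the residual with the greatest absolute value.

x=30: ŷ = 34 + 30 = 64; e = 61.5 − 64 = -2.5
x=35: ŷ = 34 + 35 = 69; e = 71.5 − 69 = 2.5
x=40: ŷ = 34 + 40 = 74; e = 76 − 74 = 2
x=45: ŷ = 34 + 45 = 79; e = 80.5 − 79 = 1.5
x=55: ŷ = 34 + 55 = 89; e = 88 − 89 = -1
x=60: ŷ = 34 + 60 = 94; e = 91 − 94 = -3
x=65: ŷ = 34 + 65 = 99; e = 96.5 − 99 = -2.5
x=80: ŷ = 34 + 80 = 114; e = 116.5 − 114 = 2.5
x=95: ŷ = 34 + 95 = 129; e = 131.5 − 129 = 2.5
x=100: ŷ = 34 + 100 = 134; e = 132 − 134 = -2
Largest |e| is 3 at x = 60, residual -3.

e = -3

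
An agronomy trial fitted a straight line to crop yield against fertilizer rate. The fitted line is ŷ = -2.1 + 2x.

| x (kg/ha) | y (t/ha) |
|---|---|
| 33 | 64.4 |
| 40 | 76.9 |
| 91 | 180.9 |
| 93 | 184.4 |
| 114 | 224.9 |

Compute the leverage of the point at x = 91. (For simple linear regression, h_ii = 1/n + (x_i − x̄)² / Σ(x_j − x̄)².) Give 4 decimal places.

x̄ = (33 + 40 + 91 + 93 + 114)/5 = 74.2
Σ(x − x̄)² = 1697.44 + 1169.64 + 282.24 + 353.44 + 1584.04 = 5086.8
h = 1/5 + (16.8)²/5086.8 = 0.2 + 0.0554848 = 0.2555

h = 0.2555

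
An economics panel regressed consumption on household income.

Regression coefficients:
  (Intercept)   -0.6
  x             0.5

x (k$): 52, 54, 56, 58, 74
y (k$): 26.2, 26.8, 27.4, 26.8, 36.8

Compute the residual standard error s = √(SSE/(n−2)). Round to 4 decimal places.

s = 1.0832

x=52: ŷ = -0.6 + 0.5·52 = 25.4; e = 26.2 − 25.4 = 0.8
x=54: ŷ = -0.6 + 0.5·54 = 26.4; e = 26.8 − 26.4 = 0.4
x=56: ŷ = -0.6 + 0.5·56 = 27.4; e = 27.4 − 27.4 = 0
x=58: ŷ = -0.6 + 0.5·58 = 28.4; e = 26.8 − 28.4 = -1.6
x=74: ŷ = -0.6 + 0.5·74 = 36.4; e = 36.8 − 36.4 = 0.4
SSE = 0.64 + 0.16 + 0 + 2.56 + 0.16 = 3.52
s = √(3.52/3) = √1.17333 ≈ 1.0832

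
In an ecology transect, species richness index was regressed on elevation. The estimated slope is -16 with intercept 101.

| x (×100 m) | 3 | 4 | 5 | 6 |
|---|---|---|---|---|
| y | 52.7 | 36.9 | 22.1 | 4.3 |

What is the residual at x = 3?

e = -0.3

ŷ = 101 − 16·3 = 53
e = 52.7 − 53 = -0.3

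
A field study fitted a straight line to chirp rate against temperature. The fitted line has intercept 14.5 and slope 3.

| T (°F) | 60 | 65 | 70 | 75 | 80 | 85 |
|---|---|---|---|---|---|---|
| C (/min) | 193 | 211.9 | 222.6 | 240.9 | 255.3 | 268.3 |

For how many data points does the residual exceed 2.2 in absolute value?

1

T=60: ŷ = 14.5 + 3·60 = 194.5; r = 193 − 194.5 = -1.5
T=65: ŷ = 14.5 + 3·65 = 209.5; r = 211.9 − 209.5 = 2.4
T=70: ŷ = 14.5 + 3·70 = 224.5; r = 222.6 − 224.5 = -1.9
T=75: ŷ = 14.5 + 3·75 = 239.5; r = 240.9 − 239.5 = 1.4
T=80: ŷ = 14.5 + 3·80 = 254.5; r = 255.3 − 254.5 = 0.8
T=85: ŷ = 14.5 + 3·85 = 269.5; r = 268.3 − 269.5 = -1.2
|r| > 2.2: T=65 (|r|=2.4) → 1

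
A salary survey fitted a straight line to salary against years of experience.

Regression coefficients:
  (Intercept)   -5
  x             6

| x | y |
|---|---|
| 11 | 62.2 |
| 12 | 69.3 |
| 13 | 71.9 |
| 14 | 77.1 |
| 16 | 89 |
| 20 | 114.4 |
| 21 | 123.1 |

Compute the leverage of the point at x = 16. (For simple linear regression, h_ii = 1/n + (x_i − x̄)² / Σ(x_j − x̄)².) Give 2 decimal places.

x̄ = (11 + 12 + 13 + 14 + 16 + 20 + 21)/7 = 15.2857
Σ(x − x̄)² = 18.3673 + 10.7959 + 5.22449 + 1.65306 + 0.510204 + 22.2245 + 32.6531 = 91.4286
h = 1/7 + (0.714286)²/91.4286 = 0.142857 + 0.00558036 = 0.15

h = 0.15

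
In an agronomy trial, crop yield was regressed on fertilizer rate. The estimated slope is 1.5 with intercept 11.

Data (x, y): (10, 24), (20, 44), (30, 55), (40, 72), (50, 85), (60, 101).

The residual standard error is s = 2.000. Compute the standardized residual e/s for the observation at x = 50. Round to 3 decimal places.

-0.500

ŷ = 11 + 1.5·50 = 86
e = 85 − 86 = -1
e/s = -1 / 2.000 = -0.500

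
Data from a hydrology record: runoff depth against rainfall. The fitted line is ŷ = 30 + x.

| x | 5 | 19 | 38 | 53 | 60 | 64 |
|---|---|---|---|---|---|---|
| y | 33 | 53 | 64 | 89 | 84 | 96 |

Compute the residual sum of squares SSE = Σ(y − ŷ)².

x=5: ŷ = 30 + 5 = 35; e = 33 − 35 = -2
x=19: ŷ = 30 + 19 = 49; e = 53 − 49 = 4
x=38: ŷ = 30 + 38 = 68; e = 64 − 68 = -4
x=53: ŷ = 30 + 53 = 83; e = 89 − 83 = 6
x=60: ŷ = 30 + 60 = 90; e = 84 − 90 = -6
x=64: ŷ = 30 + 64 = 94; e = 96 − 94 = 2
SSE = 4 + 16 + 16 + 36 + 36 + 4 = 112

SSE = 112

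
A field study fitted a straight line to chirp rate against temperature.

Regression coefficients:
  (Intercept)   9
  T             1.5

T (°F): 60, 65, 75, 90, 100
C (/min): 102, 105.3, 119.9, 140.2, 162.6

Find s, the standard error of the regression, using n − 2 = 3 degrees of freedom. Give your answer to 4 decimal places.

s = 3.6697

T=60: Ĉ = 9 + 1.5·60 = 99; r = 102 − 99 = 3
T=65: Ĉ = 9 + 1.5·65 = 106.5; r = 105.3 − 106.5 = -1.2
T=75: Ĉ = 9 + 1.5·75 = 121.5; r = 119.9 − 121.5 = -1.6
T=90: Ĉ = 9 + 1.5·90 = 144; r = 140.2 − 144 = -3.8
T=100: Ĉ = 9 + 1.5·100 = 159; r = 162.6 − 159 = 3.6
SSE = 9 + 1.44 + 2.56 + 14.44 + 12.96 = 40.4
s = √(40.4/3) = √13.4667 ≈ 3.6697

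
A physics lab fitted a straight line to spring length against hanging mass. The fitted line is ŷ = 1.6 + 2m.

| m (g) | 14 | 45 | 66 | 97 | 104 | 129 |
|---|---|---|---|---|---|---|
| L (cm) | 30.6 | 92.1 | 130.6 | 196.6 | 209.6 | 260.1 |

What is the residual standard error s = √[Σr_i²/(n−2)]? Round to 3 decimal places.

m=14: ŷ = 1.6 + 2·14 = 29.6; r = 30.6 − 29.6 = 1
m=45: ŷ = 1.6 + 2·45 = 91.6; r = 92.1 − 91.6 = 0.5
m=66: ŷ = 1.6 + 2·66 = 133.6; r = 130.6 − 133.6 = -3
m=97: ŷ = 1.6 + 2·97 = 195.6; r = 196.6 − 195.6 = 1
m=104: ŷ = 1.6 + 2·104 = 209.6; r = 209.6 − 209.6 = 0
m=129: ŷ = 1.6 + 2·129 = 259.6; r = 260.1 − 259.6 = 0.5
SSE = 1 + 0.25 + 9 + 1 + 0 + 0.25 = 11.5
s = √(11.5/4) = √2.875 ≈ 1.696

s = 1.696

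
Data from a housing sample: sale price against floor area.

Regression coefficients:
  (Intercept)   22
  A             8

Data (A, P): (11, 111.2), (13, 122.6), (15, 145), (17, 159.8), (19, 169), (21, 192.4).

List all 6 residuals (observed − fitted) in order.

A=11: P̂ = 22 + 8·11 = 110; r = 111.2 − 110 = 1.2
A=13: P̂ = 22 + 8·13 = 126; r = 122.6 − 126 = -3.4
A=15: P̂ = 22 + 8·15 = 142; r = 145 − 142 = 3
A=17: P̂ = 22 + 8·17 = 158; r = 159.8 − 158 = 1.8
A=19: P̂ = 22 + 8·19 = 174; r = 169 − 174 = -5
A=21: P̂ = 22 + 8·21 = 190; r = 192.4 − 190 = 2.4

1.2, -3.4, 3, 1.8, -5, 2.4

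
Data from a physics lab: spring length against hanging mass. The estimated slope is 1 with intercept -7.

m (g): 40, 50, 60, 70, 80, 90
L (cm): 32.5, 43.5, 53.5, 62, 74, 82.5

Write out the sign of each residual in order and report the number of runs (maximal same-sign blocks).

5 runs

m=40: L̂ = -7 + 40 = 33; r = 32.5 − 33 = -0.5
m=50: L̂ = -7 + 50 = 43; r = 43.5 − 43 = 0.5
m=60: L̂ = -7 + 60 = 53; r = 53.5 − 53 = 0.5
m=70: L̂ = -7 + 70 = 63; r = 62 − 63 = -1
m=80: L̂ = -7 + 80 = 73; r = 74 − 73 = 1
m=90: L̂ = -7 + 90 = 83; r = 82.5 − 83 = -0.5
Signs: − + + − + −
Runs: −×1, +×2, −×1, +×1, −×1 → 5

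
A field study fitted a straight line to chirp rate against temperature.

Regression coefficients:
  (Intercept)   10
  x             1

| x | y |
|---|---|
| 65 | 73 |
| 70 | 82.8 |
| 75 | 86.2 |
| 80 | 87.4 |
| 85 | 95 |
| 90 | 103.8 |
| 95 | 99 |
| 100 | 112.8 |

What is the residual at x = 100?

ŷ = 10 + 100 = 110
e = 112.8 − 110 = 2.8

e = 2.8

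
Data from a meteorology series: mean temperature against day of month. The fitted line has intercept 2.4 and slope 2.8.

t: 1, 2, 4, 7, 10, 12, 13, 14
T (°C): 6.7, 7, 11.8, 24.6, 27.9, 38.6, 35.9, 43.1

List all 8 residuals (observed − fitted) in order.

t=1: ŷ = 2.4 + 2.8·1 = 5.2; r = 6.7 − 5.2 = 1.5
t=2: ŷ = 2.4 + 2.8·2 = 8; r = 7 − 8 = -1
t=4: ŷ = 2.4 + 2.8·4 = 13.6; r = 11.8 − 13.6 = -1.8
t=7: ŷ = 2.4 + 2.8·7 = 22; r = 24.6 − 22 = 2.6
t=10: ŷ = 2.4 + 2.8·10 = 30.4; r = 27.9 − 30.4 = -2.5
t=12: ŷ = 2.4 + 2.8·12 = 36; r = 38.6 − 36 = 2.6
t=13: ŷ = 2.4 + 2.8·13 = 38.8; r = 35.9 − 38.8 = -2.9
t=14: ŷ = 2.4 + 2.8·14 = 41.6; r = 43.1 − 41.6 = 1.5

1.5, -1, -1.8, 2.6, -2.5, 2.6, -2.9, 1.5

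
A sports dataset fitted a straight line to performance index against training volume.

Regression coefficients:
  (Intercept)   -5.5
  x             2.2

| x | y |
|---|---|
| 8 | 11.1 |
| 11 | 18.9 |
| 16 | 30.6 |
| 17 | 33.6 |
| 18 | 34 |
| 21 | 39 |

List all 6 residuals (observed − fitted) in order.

x=8: ŷ = -5.5 + 2.2·8 = 12.1; e = 11.1 − 12.1 = -1
x=11: ŷ = -5.5 + 2.2·11 = 18.7; e = 18.9 − 18.7 = 0.2
x=16: ŷ = -5.5 + 2.2·16 = 29.7; e = 30.6 − 29.7 = 0.9
x=17: ŷ = -5.5 + 2.2·17 = 31.9; e = 33.6 − 31.9 = 1.7
x=18: ŷ = -5.5 + 2.2·18 = 34.1; e = 34 − 34.1 = -0.1
x=21: ŷ = -5.5 + 2.2·21 = 40.7; e = 39 − 40.7 = -1.7

-1, 0.2, 0.9, 1.7, -0.1, -1.7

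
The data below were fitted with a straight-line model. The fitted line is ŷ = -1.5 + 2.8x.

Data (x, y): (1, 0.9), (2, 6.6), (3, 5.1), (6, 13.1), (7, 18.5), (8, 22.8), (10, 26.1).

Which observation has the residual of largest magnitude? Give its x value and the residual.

x = 2, e = 2.5

x=1: ŷ = -1.5 + 2.8·1 = 1.3; e = 0.9 − 1.3 = -0.4
x=2: ŷ = -1.5 + 2.8·2 = 4.1; e = 6.6 − 4.1 = 2.5
x=3: ŷ = -1.5 + 2.8·3 = 6.9; e = 5.1 − 6.9 = -1.8
x=6: ŷ = -1.5 + 2.8·6 = 15.3; e = 13.1 − 15.3 = -2.2
x=7: ŷ = -1.5 + 2.8·7 = 18.1; e = 18.5 − 18.1 = 0.4
x=8: ŷ = -1.5 + 2.8·8 = 20.9; e = 22.8 − 20.9 = 1.9
x=10: ŷ = -1.5 + 2.8·10 = 26.5; e = 26.1 − 26.5 = -0.4
Largest |e| is 2.5 at x = 2, residual 2.5.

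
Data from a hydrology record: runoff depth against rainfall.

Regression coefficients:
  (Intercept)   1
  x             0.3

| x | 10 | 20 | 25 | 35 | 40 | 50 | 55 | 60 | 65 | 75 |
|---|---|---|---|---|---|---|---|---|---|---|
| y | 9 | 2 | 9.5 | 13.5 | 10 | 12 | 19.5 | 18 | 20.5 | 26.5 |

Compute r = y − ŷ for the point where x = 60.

ŷ = 1 + 0.3·60 = 19
r = 18 − 19 = -1

r = -1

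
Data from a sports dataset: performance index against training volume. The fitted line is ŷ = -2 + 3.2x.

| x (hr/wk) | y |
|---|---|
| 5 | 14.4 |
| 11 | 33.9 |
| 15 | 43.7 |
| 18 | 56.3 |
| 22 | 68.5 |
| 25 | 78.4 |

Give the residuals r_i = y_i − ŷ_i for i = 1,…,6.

0.4, 0.7, -2.3, 0.7, 0.1, 0.4

x=5: ŷ = -2 + 3.2·5 = 14; r = 14.4 − 14 = 0.4
x=11: ŷ = -2 + 3.2·11 = 33.2; r = 33.9 − 33.2 = 0.7
x=15: ŷ = -2 + 3.2·15 = 46; r = 43.7 − 46 = -2.3
x=18: ŷ = -2 + 3.2·18 = 55.6; r = 56.3 − 55.6 = 0.7
x=22: ŷ = -2 + 3.2·22 = 68.4; r = 68.5 − 68.4 = 0.1
x=25: ŷ = -2 + 3.2·25 = 78; r = 78.4 − 78 = 0.4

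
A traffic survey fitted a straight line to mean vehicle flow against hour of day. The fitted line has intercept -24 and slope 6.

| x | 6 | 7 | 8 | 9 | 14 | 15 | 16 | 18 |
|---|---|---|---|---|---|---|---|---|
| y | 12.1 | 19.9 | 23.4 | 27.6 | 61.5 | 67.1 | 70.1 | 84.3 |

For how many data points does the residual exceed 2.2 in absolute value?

1

x=6: ŷ = -24 + 6·6 = 12; e = 12.1 − 12 = 0.1
x=7: ŷ = -24 + 6·7 = 18; e = 19.9 − 18 = 1.9
x=8: ŷ = -24 + 6·8 = 24; e = 23.4 − 24 = -0.6
x=9: ŷ = -24 + 6·9 = 30; e = 27.6 − 30 = -2.4
x=14: ŷ = -24 + 6·14 = 60; e = 61.5 − 60 = 1.5
x=15: ŷ = -24 + 6·15 = 66; e = 67.1 − 66 = 1.1
x=16: ŷ = -24 + 6·16 = 72; e = 70.1 − 72 = -1.9
x=18: ŷ = -24 + 6·18 = 84; e = 84.3 − 84 = 0.3
|e| > 2.2: x=9 (|e|=2.4) → 1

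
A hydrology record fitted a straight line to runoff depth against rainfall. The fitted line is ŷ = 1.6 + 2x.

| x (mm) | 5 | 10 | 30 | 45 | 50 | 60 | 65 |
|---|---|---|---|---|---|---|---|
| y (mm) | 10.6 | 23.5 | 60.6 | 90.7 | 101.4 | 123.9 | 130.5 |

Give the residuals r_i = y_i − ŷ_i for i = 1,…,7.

x=5: ŷ = 1.6 + 2·5 = 11.6; r = 10.6 − 11.6 = -1
x=10: ŷ = 1.6 + 2·10 = 21.6; r = 23.5 − 21.6 = 1.9
x=30: ŷ = 1.6 + 2·30 = 61.6; r = 60.6 − 61.6 = -1
x=45: ŷ = 1.6 + 2·45 = 91.6; r = 90.7 − 91.6 = -0.9
x=50: ŷ = 1.6 + 2·50 = 101.6; r = 101.4 − 101.6 = -0.2
x=60: ŷ = 1.6 + 2·60 = 121.6; r = 123.9 − 121.6 = 2.3
x=65: ŷ = 1.6 + 2·65 = 131.6; r = 130.5 − 131.6 = -1.1

-1, 1.9, -1, -0.9, -0.2, 2.3, -1.1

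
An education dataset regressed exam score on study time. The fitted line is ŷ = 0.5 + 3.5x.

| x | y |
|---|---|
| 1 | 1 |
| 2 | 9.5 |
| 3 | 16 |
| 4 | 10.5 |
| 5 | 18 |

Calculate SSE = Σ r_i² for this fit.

x=1: ŷ = 0.5 + 3.5·1 = 4; r = 1 − 4 = -3
x=2: ŷ = 0.5 + 3.5·2 = 7.5; r = 9.5 − 7.5 = 2
x=3: ŷ = 0.5 + 3.5·3 = 11; r = 16 − 11 = 5
x=4: ŷ = 0.5 + 3.5·4 = 14.5; r = 10.5 − 14.5 = -4
x=5: ŷ = 0.5 + 3.5·5 = 18; r = 18 − 18 = 0
SSE = 9 + 4 + 25 + 16 + 0 = 54

SSE = 54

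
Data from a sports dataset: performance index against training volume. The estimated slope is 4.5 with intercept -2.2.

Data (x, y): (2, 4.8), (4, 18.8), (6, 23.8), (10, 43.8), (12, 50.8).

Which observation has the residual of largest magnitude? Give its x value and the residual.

x = 4, r = 3

x=2: ŷ = -2.2 + 4.5·2 = 6.8; r = 4.8 − 6.8 = -2
x=4: ŷ = -2.2 + 4.5·4 = 15.8; r = 18.8 − 15.8 = 3
x=6: ŷ = -2.2 + 4.5·6 = 24.8; r = 23.8 − 24.8 = -1
x=10: ŷ = -2.2 + 4.5·10 = 42.8; r = 43.8 − 42.8 = 1
x=12: ŷ = -2.2 + 4.5·12 = 51.8; r = 50.8 − 51.8 = -1
Largest |r| is 3 at x = 4, residual 3.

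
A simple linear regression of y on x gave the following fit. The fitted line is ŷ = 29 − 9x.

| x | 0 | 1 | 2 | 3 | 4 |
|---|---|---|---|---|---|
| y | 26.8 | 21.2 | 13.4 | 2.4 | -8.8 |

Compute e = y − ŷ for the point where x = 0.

ŷ = 29 − 9·0 = 29
e = 26.8 − 29 = -2.2

e = -2.2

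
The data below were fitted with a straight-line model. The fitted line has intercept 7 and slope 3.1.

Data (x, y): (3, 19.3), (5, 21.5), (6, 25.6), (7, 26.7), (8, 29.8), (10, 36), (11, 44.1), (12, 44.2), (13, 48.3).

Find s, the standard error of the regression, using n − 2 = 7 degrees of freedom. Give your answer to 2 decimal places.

x=3: ŷ = 7 + 3.1·3 = 16.3; e = 19.3 − 16.3 = 3
x=5: ŷ = 7 + 3.1·5 = 22.5; e = 21.5 − 22.5 = -1
x=6: ŷ = 7 + 3.1·6 = 25.6; e = 25.6 − 25.6 = 0
x=7: ŷ = 7 + 3.1·7 = 28.7; e = 26.7 − 28.7 = -2
x=8: ŷ = 7 + 3.1·8 = 31.8; e = 29.8 − 31.8 = -2
x=10: ŷ = 7 + 3.1·10 = 38; e = 36 − 38 = -2
x=11: ŷ = 7 + 3.1·11 = 41.1; e = 44.1 − 41.1 = 3
x=12: ŷ = 7 + 3.1·12 = 44.2; e = 44.2 − 44.2 = 0
x=13: ŷ = 7 + 3.1·13 = 47.3; e = 48.3 − 47.3 = 1
SSE = 9 + 1 + 0 + 4 + 4 + 4 + 9 + 0 + 1 = 32
s = √(32/7) = √4.57143 ≈ 2.14

s = 2.14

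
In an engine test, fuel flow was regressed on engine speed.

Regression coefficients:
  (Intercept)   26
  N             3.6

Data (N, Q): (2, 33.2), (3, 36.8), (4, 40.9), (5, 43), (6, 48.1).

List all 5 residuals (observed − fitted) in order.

N=2: ŷ = 26 + 3.6·2 = 33.2; e = 33.2 − 33.2 = 0
N=3: ŷ = 26 + 3.6·3 = 36.8; e = 36.8 − 36.8 = 0
N=4: ŷ = 26 + 3.6·4 = 40.4; e = 40.9 − 40.4 = 0.5
N=5: ŷ = 26 + 3.6·5 = 44; e = 43 − 44 = -1
N=6: ŷ = 26 + 3.6·6 = 47.6; e = 48.1 − 47.6 = 0.5

0, 0, 0.5, -1, 0.5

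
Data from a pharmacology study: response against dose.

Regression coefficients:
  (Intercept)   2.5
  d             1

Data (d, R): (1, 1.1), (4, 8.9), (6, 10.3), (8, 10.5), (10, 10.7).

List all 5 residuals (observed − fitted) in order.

d=1: R̂ = 2.5 + 1 = 3.5; e = 1.1 − 3.5 = -2.4
d=4: R̂ = 2.5 + 4 = 6.5; e = 8.9 − 6.5 = 2.4
d=6: R̂ = 2.5 + 6 = 8.5; e = 10.3 − 8.5 = 1.8
d=8: R̂ = 2.5 + 8 = 10.5; e = 10.5 − 10.5 = 0
d=10: R̂ = 2.5 + 10 = 12.5; e = 10.7 − 12.5 = -1.8

-2.4, 2.4, 1.8, 0, -1.8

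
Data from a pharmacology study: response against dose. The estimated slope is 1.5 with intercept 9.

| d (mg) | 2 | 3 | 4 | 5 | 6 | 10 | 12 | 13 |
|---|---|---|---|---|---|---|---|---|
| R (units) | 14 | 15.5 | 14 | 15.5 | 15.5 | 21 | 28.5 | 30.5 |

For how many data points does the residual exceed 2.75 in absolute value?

d=2: R̂ = 9 + 1.5·2 = 12; e = 14 − 12 = 2
d=3: R̂ = 9 + 1.5·3 = 13.5; e = 15.5 − 13.5 = 2
d=4: R̂ = 9 + 1.5·4 = 15; e = 14 − 15 = -1
d=5: R̂ = 9 + 1.5·5 = 16.5; e = 15.5 − 16.5 = -1
d=6: R̂ = 9 + 1.5·6 = 18; e = 15.5 − 18 = -2.5
d=10: R̂ = 9 + 1.5·10 = 24; e = 21 − 24 = -3
d=12: R̂ = 9 + 1.5·12 = 27; e = 28.5 − 27 = 1.5
d=13: R̂ = 9 + 1.5·13 = 28.5; e = 30.5 − 28.5 = 2
|e| > 2.75: d=10 (|e|=3) → 1

1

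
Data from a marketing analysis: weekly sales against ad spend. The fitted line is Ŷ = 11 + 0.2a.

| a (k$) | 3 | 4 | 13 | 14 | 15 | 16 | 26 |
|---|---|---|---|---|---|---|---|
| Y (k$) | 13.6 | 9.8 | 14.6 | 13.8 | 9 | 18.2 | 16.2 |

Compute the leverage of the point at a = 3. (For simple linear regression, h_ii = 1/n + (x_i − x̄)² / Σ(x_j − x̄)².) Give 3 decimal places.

ā = (3 + 4 + 13 + 14 + 15 + 16 + 26)/7 = 13
Σ(a − ā)² = 100 + 81 + 0 + 1 + 4 + 9 + 169 = 364
h = 1/7 + (-10)²/364 = 0.142857 + 0.274725 = 0.418

h = 0.418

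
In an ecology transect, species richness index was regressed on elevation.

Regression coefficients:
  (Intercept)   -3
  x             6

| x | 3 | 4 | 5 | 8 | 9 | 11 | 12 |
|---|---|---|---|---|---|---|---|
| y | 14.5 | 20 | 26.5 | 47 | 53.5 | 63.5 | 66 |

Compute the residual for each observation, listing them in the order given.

x=3: ŷ = -3 + 6·3 = 15; e = 14.5 − 15 = -0.5
x=4: ŷ = -3 + 6·4 = 21; e = 20 − 21 = -1
x=5: ŷ = -3 + 6·5 = 27; e = 26.5 − 27 = -0.5
x=8: ŷ = -3 + 6·8 = 45; e = 47 − 45 = 2
x=9: ŷ = -3 + 6·9 = 51; e = 53.5 − 51 = 2.5
x=11: ŷ = -3 + 6·11 = 63; e = 63.5 − 63 = 0.5
x=12: ŷ = -3 + 6·12 = 69; e = 66 − 69 = -3

-0.5, -1, -0.5, 2, 2.5, 0.5, -3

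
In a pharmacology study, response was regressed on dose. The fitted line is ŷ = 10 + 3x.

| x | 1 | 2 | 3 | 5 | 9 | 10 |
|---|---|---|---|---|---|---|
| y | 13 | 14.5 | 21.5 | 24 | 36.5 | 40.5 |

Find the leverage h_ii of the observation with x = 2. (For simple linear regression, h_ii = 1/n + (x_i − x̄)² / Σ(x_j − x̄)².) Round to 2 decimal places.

x̄ = (1 + 2 + 3 + 5 + 9 + 10)/6 = 5
Σ(x − x̄)² = 16 + 9 + 4 + 0 + 16 + 25 = 70
h = 1/6 + (-3)²/70 = 0.166667 + 0.128571 = 0.30

h = 0.30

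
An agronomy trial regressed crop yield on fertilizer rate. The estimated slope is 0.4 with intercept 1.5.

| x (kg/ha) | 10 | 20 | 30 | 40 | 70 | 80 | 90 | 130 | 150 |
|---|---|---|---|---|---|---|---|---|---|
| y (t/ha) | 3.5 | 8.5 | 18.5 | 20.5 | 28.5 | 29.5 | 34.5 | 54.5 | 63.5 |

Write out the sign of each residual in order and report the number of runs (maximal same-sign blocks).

x=10: ŷ = 1.5 + 0.4·10 = 5.5; e = 3.5 − 5.5 = -2
x=20: ŷ = 1.5 + 0.4·20 = 9.5; e = 8.5 − 9.5 = -1
x=30: ŷ = 1.5 + 0.4·30 = 13.5; e = 18.5 − 13.5 = 5
x=40: ŷ = 1.5 + 0.4·40 = 17.5; e = 20.5 − 17.5 = 3
x=70: ŷ = 1.5 + 0.4·70 = 29.5; e = 28.5 − 29.5 = -1
x=80: ŷ = 1.5 + 0.4·80 = 33.5; e = 29.5 − 33.5 = -4
x=90: ŷ = 1.5 + 0.4·90 = 37.5; e = 34.5 − 37.5 = -3
x=130: ŷ = 1.5 + 0.4·130 = 53.5; e = 54.5 − 53.5 = 1
x=150: ŷ = 1.5 + 0.4·150 = 61.5; e = 63.5 − 61.5 = 2
Signs: − − + + − − − + +
Runs: −×2, +×2, −×3, +×2 → 4

4 runs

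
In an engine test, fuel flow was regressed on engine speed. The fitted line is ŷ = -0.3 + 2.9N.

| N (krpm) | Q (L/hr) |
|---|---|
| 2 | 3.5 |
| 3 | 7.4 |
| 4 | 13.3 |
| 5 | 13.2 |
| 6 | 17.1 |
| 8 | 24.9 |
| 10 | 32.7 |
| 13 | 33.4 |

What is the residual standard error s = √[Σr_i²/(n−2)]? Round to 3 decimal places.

N=2: ŷ = -0.3 + 2.9·2 = 5.5; r = 3.5 − 5.5 = -2
N=3: ŷ = -0.3 + 2.9·3 = 8.4; r = 7.4 − 8.4 = -1
N=4: ŷ = -0.3 + 2.9·4 = 11.3; r = 13.3 − 11.3 = 2
N=5: ŷ = -0.3 + 2.9·5 = 14.2; r = 13.2 − 14.2 = -1
N=6: ŷ = -0.3 + 2.9·6 = 17.1; r = 17.1 − 17.1 = 0
N=8: ŷ = -0.3 + 2.9·8 = 22.9; r = 24.9 − 22.9 = 2
N=10: ŷ = -0.3 + 2.9·10 = 28.7; r = 32.7 − 28.7 = 4
N=13: ŷ = -0.3 + 2.9·13 = 37.4; r = 33.4 − 37.4 = -4
SSE = 4 + 1 + 4 + 1 + 0 + 4 + 16 + 16 = 46
s = √(46/6) = √7.66667 ≈ 2.769

s = 2.769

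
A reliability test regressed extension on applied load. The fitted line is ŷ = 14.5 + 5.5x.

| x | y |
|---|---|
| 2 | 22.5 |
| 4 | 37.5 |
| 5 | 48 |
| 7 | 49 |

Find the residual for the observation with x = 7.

ŷ = 14.5 + 5.5·7 = 53
e = 49 − 53 = -4

e = -4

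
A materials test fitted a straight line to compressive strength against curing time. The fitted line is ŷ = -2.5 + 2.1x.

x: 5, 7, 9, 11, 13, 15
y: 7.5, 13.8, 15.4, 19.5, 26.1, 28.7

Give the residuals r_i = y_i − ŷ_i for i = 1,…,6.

-0.5, 1.6, -1, -1.1, 1.3, -0.3

x=5: ŷ = -2.5 + 2.1·5 = 8; r = 7.5 − 8 = -0.5
x=7: ŷ = -2.5 + 2.1·7 = 12.2; r = 13.8 − 12.2 = 1.6
x=9: ŷ = -2.5 + 2.1·9 = 16.4; r = 15.4 − 16.4 = -1
x=11: ŷ = -2.5 + 2.1·11 = 20.6; r = 19.5 − 20.6 = -1.1
x=13: ŷ = -2.5 + 2.1·13 = 24.8; r = 26.1 − 24.8 = 1.3
x=15: ŷ = -2.5 + 2.1·15 = 29; r = 28.7 − 29 = -0.3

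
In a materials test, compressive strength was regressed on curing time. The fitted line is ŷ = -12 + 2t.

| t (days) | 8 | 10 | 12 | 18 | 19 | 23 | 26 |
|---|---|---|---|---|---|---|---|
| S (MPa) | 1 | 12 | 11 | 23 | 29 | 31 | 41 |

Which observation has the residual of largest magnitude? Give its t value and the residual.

t=8: ŷ = -12 + 2·8 = 4; r = 1 − 4 = -3
t=10: ŷ = -12 + 2·10 = 8; r = 12 − 8 = 4
t=12: ŷ = -12 + 2·12 = 12; r = 11 − 12 = -1
t=18: ŷ = -12 + 2·18 = 24; r = 23 − 24 = -1
t=19: ŷ = -12 + 2·19 = 26; r = 29 − 26 = 3
t=23: ŷ = -12 + 2·23 = 34; r = 31 − 34 = -3
t=26: ŷ = -12 + 2·26 = 40; r = 41 − 40 = 1
Largest |r| is 4 at t = 10, residual 4.

t = 10, r = 4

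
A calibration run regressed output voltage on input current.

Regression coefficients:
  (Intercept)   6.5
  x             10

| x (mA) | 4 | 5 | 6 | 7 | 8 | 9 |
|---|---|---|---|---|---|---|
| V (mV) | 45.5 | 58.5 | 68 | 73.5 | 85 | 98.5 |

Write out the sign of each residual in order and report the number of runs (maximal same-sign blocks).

4 runs

x=4: ŷ = 6.5 + 10·4 = 46.5; e = 45.5 − 46.5 = -1
x=5: ŷ = 6.5 + 10·5 = 56.5; e = 58.5 − 56.5 = 2
x=6: ŷ = 6.5 + 10·6 = 66.5; e = 68 − 66.5 = 1.5
x=7: ŷ = 6.5 + 10·7 = 76.5; e = 73.5 − 76.5 = -3
x=8: ŷ = 6.5 + 10·8 = 86.5; e = 85 − 86.5 = -1.5
x=9: ŷ = 6.5 + 10·9 = 96.5; e = 98.5 − 96.5 = 2
Signs: − + + − − +
Runs: −×1, +×2, −×2, +×1 → 4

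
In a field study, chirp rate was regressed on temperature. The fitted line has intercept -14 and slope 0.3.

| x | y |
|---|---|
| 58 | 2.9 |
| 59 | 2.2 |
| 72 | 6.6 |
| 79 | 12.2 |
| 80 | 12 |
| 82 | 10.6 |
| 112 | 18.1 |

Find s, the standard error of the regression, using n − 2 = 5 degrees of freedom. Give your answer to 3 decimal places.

x=58: ŷ = -14 + 0.3·58 = 3.4; e = 2.9 − 3.4 = -0.5
x=59: ŷ = -14 + 0.3·59 = 3.7; e = 2.2 − 3.7 = -1.5
x=72: ŷ = -14 + 0.3·72 = 7.6; e = 6.6 − 7.6 = -1
x=79: ŷ = -14 + 0.3·79 = 9.7; e = 12.2 − 9.7 = 2.5
x=80: ŷ = -14 + 0.3·80 = 10; e = 12 − 10 = 2
x=82: ŷ = -14 + 0.3·82 = 10.6; e = 10.6 − 10.6 = 0
x=112: ŷ = -14 + 0.3·112 = 19.6; e = 18.1 − 19.6 = -1.5
SSE = 0.25 + 2.25 + 1 + 6.25 + 4 + 0 + 2.25 = 16
s = √(16/5) = √3.2 ≈ 1.789

s = 1.789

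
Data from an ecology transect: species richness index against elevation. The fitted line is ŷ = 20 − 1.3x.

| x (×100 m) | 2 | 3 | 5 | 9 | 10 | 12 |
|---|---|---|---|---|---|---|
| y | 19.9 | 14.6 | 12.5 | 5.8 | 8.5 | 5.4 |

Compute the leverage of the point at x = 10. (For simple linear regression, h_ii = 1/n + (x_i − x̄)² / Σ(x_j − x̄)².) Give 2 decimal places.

x̄ = (2 + 3 + 5 + 9 + 10 + 12)/6 = 6.83333
Σ(x − x̄)² = 23.3611 + 14.6944 + 3.36111 + 4.69444 + 10.0278 + 26.6944 = 82.8333
h = 1/6 + (3.16667)²/82.8333 = 0.166667 + 0.12106 = 0.29

h = 0.29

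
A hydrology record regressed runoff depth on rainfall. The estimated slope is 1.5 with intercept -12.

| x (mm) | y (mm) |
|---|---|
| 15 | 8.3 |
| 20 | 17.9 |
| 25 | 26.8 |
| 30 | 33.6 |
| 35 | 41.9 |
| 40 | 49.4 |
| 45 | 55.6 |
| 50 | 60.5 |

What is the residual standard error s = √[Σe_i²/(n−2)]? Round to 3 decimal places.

s = 1.687

x=15: ŷ = -12 + 1.5·15 = 10.5; e = 8.3 − 10.5 = -2.2
x=20: ŷ = -12 + 1.5·20 = 18; e = 17.9 − 18 = -0.1
x=25: ŷ = -12 + 1.5·25 = 25.5; e = 26.8 − 25.5 = 1.3
x=30: ŷ = -12 + 1.5·30 = 33; e = 33.6 − 33 = 0.6
x=35: ŷ = -12 + 1.5·35 = 40.5; e = 41.9 − 40.5 = 1.4
x=40: ŷ = -12 + 1.5·40 = 48; e = 49.4 − 48 = 1.4
x=45: ŷ = -12 + 1.5·45 = 55.5; e = 55.6 − 55.5 = 0.1
x=50: ŷ = -12 + 1.5·50 = 63; e = 60.5 − 63 = -2.5
SSE = 4.84 + 0.01 + 1.69 + 0.36 + 1.96 + 1.96 + 0.01 + 6.25 = 17.08
s = √(17.08/6) = √2.84667 ≈ 1.687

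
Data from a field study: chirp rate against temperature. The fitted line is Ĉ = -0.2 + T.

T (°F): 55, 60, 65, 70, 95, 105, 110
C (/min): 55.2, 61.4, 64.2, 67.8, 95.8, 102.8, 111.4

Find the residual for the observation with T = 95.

Ĉ = -0.2 + 95 = 94.8
r = 95.8 − 94.8 = 1

r = 1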